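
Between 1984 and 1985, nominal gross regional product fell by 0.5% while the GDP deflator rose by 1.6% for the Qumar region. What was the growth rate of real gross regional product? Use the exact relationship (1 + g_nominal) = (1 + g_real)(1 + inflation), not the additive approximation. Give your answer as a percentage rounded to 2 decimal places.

-2.07%

(1 + g_nom) = (1 + g_real)(1 + π), so g_real = 0.9950 / 1.0160 − 1 = -0.02067.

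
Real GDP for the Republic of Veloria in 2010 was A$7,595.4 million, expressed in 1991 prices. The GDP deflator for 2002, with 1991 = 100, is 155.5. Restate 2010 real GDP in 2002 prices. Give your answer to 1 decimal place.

Real GDP in 2002 prices = Real GDP in 1991 prices × (P_2002/P_1991) = 7595.4 × 1.555 = 11810.85.

A$11,810.8 million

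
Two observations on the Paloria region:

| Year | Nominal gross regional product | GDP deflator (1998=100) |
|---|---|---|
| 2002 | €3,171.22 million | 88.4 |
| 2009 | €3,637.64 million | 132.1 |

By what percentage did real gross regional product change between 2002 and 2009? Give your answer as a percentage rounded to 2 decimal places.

-23.24%

Deflate each year: 2002 → 3171.22/0.884 = 3587.35; 2009 → 3637.64/1.321 = 2753.70.
So real gross regional product changed by 2753.70/3587.35 − 1 = -0.2324, i.e. -23.24%.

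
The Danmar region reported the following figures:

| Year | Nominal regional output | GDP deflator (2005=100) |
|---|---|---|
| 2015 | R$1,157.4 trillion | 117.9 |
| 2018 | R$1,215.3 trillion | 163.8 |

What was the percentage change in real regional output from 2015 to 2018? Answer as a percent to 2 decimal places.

-24.42%

Deflate each year: 2015 → 1157.4/1.179 = 981.68; 2018 → 1215.3/1.638 = 741.94.
So real regional output changed by 741.94/981.68 − 1 = -0.2442, i.e. -24.42%.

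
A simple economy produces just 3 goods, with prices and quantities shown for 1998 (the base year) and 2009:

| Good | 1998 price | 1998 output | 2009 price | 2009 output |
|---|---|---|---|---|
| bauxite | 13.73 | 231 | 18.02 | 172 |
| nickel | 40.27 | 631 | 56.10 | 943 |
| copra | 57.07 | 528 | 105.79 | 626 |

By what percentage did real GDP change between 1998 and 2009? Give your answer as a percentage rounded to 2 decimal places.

29.54%

Real GDP 1998 = Nominal GDP 1998 = 13.73·231 + 40.27·631 + 57.07·528 = 58714.96.
Real GDP 2009 (at 1998 prices) = 13.73·172 + 40.27·943 + 57.07·626 = 76061.99.
Real growth = 76061.99/58714.96 − 1 = 0.2954.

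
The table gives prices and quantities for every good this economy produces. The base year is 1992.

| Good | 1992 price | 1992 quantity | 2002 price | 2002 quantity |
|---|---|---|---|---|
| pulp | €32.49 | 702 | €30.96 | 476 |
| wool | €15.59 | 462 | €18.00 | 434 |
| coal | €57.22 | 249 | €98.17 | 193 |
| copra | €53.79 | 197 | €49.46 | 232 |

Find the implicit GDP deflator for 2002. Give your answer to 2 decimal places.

115.77

Nominal GDP 2002 = 30.96·476 + 18.00·434 + 98.17·193 + 49.46·232 = 52970.49.
Real GDP 2002 (at 1992 prices) = 32.49·476 + 15.59·434 + 57.22·193 + 53.79·232 = 45754.04.
Deflator = Nominal/Real × 100 = 52970.49/45754.04 × 100 = 115.772.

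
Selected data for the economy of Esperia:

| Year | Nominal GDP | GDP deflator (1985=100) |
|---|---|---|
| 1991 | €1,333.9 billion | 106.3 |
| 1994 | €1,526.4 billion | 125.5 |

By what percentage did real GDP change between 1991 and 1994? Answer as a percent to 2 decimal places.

Deflate each year: 1991 → 1333.9/1.063 = 1254.84; 1994 → 1526.4/1.255 = 1216.25.
So real GDP changed by 1216.25/1254.84 − 1 = -0.0308, i.e. -3.08%.

-3.08%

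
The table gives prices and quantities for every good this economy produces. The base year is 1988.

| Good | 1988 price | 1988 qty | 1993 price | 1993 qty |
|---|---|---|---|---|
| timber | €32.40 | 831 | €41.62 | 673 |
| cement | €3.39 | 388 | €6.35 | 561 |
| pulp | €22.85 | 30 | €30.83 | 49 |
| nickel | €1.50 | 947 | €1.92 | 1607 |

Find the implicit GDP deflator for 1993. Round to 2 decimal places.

Nominal GDP 1993 = 41.62·673 + 6.35·561 + 30.83·49 + 1.92·1607 = 36168.72.
Real GDP 1993 (at 1988 prices) = 32.40·673 + 3.39·561 + 22.85·49 + 1.50·1607 = 27237.14.
Deflator = Nominal/Real × 100 = 36168.72/27237.14 × 100 = 132.792.

132.79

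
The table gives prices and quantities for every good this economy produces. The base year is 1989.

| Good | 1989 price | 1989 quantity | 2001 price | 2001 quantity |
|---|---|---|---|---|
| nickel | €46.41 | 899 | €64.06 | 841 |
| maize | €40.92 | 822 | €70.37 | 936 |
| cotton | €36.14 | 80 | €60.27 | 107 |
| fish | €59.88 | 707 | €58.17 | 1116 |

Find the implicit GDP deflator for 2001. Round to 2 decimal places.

Nominal GDP 2001 = 64.06·841 + 70.37·936 + 60.27·107 + 58.17·1116 = 191107.39.
Real GDP 2001 (at 1989 prices) = 46.41·841 + 40.92·936 + 36.14·107 + 59.88·1116 = 148024.99.
Deflator = Nominal/Real × 100 = 191107.39/148024.99 × 100 = 129.105.

129.10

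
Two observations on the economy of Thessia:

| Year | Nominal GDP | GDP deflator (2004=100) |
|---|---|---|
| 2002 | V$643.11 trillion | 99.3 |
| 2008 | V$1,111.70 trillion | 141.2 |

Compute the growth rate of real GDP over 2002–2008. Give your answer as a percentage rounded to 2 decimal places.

Real GDP 2002 = 643.11 / 0.993 = 647.64.
Real GDP 2008 = 1111.70 / 1.412 = 787.32.
Real growth = 787.32 / 647.64 − 1 = 0.2157.

21.57%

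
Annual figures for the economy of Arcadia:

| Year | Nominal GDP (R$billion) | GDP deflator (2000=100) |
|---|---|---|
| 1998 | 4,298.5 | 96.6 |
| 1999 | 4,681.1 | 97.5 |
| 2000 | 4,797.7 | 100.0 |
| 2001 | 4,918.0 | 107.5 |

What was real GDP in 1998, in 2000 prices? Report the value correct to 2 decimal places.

Real GDP 1998 = 4298.5 / 0.966 = 4449.79.

R$4,449.79 billion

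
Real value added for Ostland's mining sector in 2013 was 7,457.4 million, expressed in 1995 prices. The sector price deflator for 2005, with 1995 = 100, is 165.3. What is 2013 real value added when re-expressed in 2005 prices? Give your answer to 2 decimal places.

Real value added in 2005 prices = Real value added in 1995 prices × (P_2005/P_1995) = 7457.4 × 1.653 = 12327.08.

12,327.08 million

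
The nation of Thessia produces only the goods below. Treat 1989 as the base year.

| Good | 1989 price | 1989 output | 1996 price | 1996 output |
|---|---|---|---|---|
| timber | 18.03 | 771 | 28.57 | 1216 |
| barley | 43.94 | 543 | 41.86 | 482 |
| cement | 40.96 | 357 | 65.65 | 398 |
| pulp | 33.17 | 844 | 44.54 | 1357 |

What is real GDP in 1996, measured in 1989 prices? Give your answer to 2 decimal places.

Real GDP 1996 = Σ (p_1989 × q_1996) = 18.03·1216 + 43.94·482 + 40.96·398 + 33.17·1357 = 104417.33.

104417.33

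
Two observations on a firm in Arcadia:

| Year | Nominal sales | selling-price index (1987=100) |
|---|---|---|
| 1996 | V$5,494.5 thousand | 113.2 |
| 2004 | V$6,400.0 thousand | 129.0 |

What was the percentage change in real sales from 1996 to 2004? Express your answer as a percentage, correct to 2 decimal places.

2.21%

Deflate each year: 1996 → 5494.5/1.132 = 4853.80; 2004 → 6400.0/1.290 = 4961.24.
So real sales changed by 4961.24/4853.80 − 1 = 0.0221, i.e. 2.21%.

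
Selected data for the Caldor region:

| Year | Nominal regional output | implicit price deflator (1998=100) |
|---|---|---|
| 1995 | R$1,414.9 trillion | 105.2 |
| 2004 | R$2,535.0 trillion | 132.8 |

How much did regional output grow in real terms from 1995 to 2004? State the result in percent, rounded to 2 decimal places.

41.93%

Real regional output 1995 = 1414.9 / 1.052 = 1344.96.
Real regional output 2004 = 2535.0 / 1.328 = 1908.89.
Real growth = 1908.89 / 1344.96 − 1 = 0.4193.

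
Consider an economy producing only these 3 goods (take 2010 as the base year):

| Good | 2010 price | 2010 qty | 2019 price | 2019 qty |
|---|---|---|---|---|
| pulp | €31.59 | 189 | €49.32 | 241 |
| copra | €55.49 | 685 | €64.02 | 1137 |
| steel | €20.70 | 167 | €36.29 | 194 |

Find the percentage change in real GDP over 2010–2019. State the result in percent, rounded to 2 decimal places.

Real GDP 2010 = Nominal GDP 2010 = 31.59·189 + 55.49·685 + 20.70·167 = 47438.06.
Real GDP 2019 (at 2010 prices) = 31.59·241 + 55.49·1137 + 20.70·194 = 74721.12.
Real growth = 74721.12/47438.06 − 1 = 0.5751.

57.51%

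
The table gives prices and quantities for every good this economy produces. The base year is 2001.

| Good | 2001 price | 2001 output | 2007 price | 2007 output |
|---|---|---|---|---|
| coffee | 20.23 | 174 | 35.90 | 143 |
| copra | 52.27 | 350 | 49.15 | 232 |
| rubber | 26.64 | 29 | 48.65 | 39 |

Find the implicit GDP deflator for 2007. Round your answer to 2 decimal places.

114.79

Nominal GDP 2007 = 35.90·143 + 49.15·232 + 48.65·39 = 18433.85.
Real GDP 2007 (at 2001 prices) = 20.23·143 + 52.27·232 + 26.64·39 = 16058.49.
Deflator = Nominal/Real × 100 = 18433.85/16058.49 × 100 = 114.792.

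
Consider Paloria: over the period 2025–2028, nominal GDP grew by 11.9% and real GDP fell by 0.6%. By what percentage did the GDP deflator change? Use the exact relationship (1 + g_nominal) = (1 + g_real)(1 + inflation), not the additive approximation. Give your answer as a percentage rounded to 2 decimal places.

(1 + g_nom) = (1 + g_real)(1 + π), so π = 1.1190 / 0.9940 − 1 = 0.12575.

12.58%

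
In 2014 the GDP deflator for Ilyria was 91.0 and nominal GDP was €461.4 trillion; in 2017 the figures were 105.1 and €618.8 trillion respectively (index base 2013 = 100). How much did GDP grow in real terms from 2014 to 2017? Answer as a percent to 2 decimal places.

Real GDP 2014 = 461.4 / 0.910 = 507.03.
Real GDP 2017 = 618.8 / 1.051 = 588.77.
Real growth = 588.77 / 507.03 − 1 = 0.1612.

16.12%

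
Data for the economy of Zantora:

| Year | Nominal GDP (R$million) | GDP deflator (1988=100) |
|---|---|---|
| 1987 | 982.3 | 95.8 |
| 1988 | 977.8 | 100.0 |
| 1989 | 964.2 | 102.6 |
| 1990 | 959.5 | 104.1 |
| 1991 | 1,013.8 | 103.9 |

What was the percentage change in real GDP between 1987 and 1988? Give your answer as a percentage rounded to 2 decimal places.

-4.64%

Real GDP 1987 = 982.3/0.958 = 1025.37.
Real GDP 1988 = 977.8/1.000 = 977.80.
Change = 977.80/1025.37 − 1 = -0.0464.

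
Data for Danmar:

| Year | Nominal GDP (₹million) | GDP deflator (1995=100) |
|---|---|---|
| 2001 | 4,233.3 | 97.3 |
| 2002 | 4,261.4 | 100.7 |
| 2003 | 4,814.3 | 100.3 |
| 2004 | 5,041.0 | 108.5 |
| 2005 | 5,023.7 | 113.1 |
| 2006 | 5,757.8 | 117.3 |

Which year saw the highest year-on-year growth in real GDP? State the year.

2003

2002: real = 4261.4/1.007 = 4231.78; growth vs 2001 (4350.77) = -2.73%.
2003: real = 4814.3/1.003 = 4799.90; growth vs 2002 (4231.78) = 13.43%.
2004: real = 5041.0/1.085 = 4646.08; growth vs 2003 (4799.90) = -3.20%.
2005: real = 5023.7/1.131 = 4441.82; growth vs 2004 (4646.08) = -4.40%.
2006: real = 5757.8/1.173 = 4908.61; growth vs 2005 (4441.82) = 10.51%.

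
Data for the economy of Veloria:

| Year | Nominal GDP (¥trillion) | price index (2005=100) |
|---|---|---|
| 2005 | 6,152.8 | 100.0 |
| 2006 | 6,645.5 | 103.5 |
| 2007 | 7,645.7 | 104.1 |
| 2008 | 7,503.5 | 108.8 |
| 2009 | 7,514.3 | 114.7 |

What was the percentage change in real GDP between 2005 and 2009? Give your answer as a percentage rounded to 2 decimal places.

Real GDP 2005 = 6152.8/1.000 = 6152.80.
Real GDP 2009 = 7514.3/1.147 = 6551.26.
Change = 6551.26/6152.80 − 1 = 0.0648.

6.48%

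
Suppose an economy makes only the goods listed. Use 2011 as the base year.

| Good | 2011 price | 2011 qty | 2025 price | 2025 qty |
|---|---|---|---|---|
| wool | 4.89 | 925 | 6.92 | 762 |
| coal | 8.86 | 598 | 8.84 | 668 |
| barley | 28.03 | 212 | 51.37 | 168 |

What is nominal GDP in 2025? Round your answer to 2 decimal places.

19808.32

Nominal GDP 2025 = Σ (p_2025 × q_2025) = 6.92·762 + 8.84·668 + 51.37·168 = 19808.32.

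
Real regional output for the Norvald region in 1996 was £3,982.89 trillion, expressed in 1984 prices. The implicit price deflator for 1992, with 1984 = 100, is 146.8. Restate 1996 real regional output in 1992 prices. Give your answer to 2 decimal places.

£5,846.88 trillion

Real regional output in 1992 prices = Real regional output in 1984 prices × (P_1992/P_1984) = 3982.89 × 1.468 = 5846.88.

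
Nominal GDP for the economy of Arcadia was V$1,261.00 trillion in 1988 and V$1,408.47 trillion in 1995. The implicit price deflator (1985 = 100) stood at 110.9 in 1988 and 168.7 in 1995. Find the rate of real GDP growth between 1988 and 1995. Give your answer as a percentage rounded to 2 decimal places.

Deflate each year: 1988 → 1261.00/1.109 = 1137.06; 1995 → 1408.47/1.687 = 834.90.
So real GDP changed by 834.90/1137.06 − 1 = -0.2657, i.e. -26.57%.

-26.57%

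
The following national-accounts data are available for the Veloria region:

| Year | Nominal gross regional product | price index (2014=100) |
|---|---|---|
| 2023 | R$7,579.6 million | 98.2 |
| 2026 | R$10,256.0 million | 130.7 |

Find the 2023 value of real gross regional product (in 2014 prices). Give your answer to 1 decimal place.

R$7,718.5 million

Real gross regional product = Nominal / (price index/100) = 7579.6 / 0.982 = 7718.53.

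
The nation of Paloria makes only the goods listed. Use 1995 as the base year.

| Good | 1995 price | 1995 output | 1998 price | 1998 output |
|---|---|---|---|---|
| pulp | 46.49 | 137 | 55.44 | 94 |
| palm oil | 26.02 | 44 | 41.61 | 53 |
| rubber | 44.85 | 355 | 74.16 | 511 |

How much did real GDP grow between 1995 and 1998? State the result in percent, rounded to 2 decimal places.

22.32%

Real GDP 1995 = Nominal GDP 1995 = 46.49·137 + 26.02·44 + 44.85·355 = 23435.76.
Real GDP 1998 (at 1995 prices) = 46.49·94 + 26.02·53 + 44.85·511 = 28667.47.
Real growth = 28667.47/23435.76 − 1 = 0.2232.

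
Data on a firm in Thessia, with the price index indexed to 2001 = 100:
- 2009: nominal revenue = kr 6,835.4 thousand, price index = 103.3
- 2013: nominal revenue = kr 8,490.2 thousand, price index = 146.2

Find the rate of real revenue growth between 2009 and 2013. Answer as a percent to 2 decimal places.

-12.24%

Real revenue 2009 = 6835.4 / 1.033 = 6617.04.
Real revenue 2013 = 8490.2 / 1.462 = 5807.25.
Real growth = 5807.25 / 6617.04 − 1 = -0.1224.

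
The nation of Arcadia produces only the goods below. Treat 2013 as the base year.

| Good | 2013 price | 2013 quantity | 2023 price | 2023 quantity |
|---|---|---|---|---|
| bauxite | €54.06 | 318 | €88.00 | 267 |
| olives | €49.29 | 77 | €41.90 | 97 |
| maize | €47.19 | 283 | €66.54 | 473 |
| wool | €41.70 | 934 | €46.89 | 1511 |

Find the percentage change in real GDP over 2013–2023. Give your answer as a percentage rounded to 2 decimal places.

Real GDP 2013 = Nominal GDP 2013 = 54.06·318 + 49.29·77 + 47.19·283 + 41.70·934 = 73288.98.
Real GDP 2023 (at 2013 prices) = 54.06·267 + 49.29·97 + 47.19·473 + 41.70·1511 = 104544.72.
Real growth = 104544.72/73288.98 − 1 = 0.4265.

42.65%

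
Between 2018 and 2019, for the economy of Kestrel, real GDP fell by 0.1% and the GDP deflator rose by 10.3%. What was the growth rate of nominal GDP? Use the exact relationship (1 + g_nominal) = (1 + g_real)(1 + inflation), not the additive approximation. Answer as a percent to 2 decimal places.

(1 + g_nom) = (1 + g_real)(1 + π) = 0.9990 × 1.1030 = 1.10190.

10.19%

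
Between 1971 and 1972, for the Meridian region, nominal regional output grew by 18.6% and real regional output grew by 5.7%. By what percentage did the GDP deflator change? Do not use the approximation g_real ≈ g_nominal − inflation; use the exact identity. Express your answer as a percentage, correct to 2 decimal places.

12.20%

(1 + g_nom) = (1 + g_real)(1 + π), so π = 1.1860 / 1.0570 − 1 = 0.12204.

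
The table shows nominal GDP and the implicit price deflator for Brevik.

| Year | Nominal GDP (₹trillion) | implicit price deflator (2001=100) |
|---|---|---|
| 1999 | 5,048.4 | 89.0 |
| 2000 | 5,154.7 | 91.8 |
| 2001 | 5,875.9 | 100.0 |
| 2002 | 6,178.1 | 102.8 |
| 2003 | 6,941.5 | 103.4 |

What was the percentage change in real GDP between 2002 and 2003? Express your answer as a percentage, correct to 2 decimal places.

11.70%

Real GDP 2002 = 6178.1/1.028 = 6009.82.
Real GDP 2003 = 6941.5/1.034 = 6713.25.
Change = 6713.25/6009.82 − 1 = 0.1170.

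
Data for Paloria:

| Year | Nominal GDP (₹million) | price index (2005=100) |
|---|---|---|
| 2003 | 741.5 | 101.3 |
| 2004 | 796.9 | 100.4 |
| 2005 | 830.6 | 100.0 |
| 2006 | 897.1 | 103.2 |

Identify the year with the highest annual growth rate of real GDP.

2004: real = 796.9/1.004 = 793.73; growth vs 2003 (731.98) = 8.44%.
2005: real = 830.6/1.000 = 830.60; growth vs 2004 (793.73) = 4.65%.
2006: real = 897.1/1.032 = 869.28; growth vs 2005 (830.60) = 4.66%.

2004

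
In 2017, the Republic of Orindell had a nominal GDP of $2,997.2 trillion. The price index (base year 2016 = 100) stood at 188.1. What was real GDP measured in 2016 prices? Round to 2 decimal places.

Real GDP = Nominal / (price index/100) = 2997.2 / 1.881 = 1593.41.

$1,593.41 trillion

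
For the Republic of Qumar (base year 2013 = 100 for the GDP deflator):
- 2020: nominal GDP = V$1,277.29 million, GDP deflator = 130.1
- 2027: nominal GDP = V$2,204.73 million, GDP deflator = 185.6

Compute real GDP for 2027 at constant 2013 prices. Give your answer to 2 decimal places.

V$1,187.89 million

Real GDP = Nominal / (GDP deflator/100) = 2204.73 / 1.856 = 1187.89.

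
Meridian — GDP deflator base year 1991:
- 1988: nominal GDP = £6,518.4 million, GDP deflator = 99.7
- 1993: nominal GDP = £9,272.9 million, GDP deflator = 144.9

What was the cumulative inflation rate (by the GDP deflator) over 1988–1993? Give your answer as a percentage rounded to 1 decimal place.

Price-level change = 144.9 / 99.7 − 1 = 0.4534.

45.3%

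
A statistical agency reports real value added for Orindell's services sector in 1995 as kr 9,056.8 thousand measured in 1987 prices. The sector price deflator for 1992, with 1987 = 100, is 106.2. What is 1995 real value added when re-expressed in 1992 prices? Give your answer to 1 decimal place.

Real value added in 1992 prices = Real value added in 1987 prices × (P_1992/P_1987) = 9056.8 × 1.062 = 9618.32.

kr 9,618.3 thousand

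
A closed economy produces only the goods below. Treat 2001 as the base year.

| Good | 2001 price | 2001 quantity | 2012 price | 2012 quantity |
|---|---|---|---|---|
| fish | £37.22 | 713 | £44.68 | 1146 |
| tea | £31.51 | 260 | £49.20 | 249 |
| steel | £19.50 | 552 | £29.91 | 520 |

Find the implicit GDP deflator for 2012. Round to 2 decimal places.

Nominal GDP 2012 = 44.68·1146 + 49.20·249 + 29.91·520 = 79007.28.
Real GDP 2012 (at 2001 prices) = 37.22·1146 + 31.51·249 + 19.50·520 = 60640.11.
Deflator = Nominal/Real × 100 = 79007.28/60640.11 × 100 = 130.289.

130.29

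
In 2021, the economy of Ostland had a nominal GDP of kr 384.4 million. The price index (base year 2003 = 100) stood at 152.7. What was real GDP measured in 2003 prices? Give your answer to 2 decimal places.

kr 251.74 million

Real GDP = Nominal / (price index/100) = 384.4 / 1.527 = 251.74.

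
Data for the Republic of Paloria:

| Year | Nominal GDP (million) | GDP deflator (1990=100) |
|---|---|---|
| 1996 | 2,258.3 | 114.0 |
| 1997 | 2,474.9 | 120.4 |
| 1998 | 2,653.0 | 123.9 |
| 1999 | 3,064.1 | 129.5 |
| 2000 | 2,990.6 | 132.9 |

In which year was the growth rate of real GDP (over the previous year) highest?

1999

1997: real = 2474.9/1.204 = 2055.56; growth vs 1996 (1980.96) = 3.77%.
1998: real = 2653.0/1.239 = 2141.24; growth vs 1997 (2055.56) = 4.17%.
1999: real = 3064.1/1.295 = 2366.10; growth vs 1998 (2141.24) = 10.50%.
2000: real = 2990.6/1.329 = 2250.26; growth vs 1999 (2366.10) = -4.90%.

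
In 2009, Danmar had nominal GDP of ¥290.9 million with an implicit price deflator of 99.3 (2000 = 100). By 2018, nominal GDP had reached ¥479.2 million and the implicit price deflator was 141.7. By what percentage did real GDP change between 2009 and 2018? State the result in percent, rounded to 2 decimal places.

15.44%

Real GDP 2009 = 290.9 / 0.993 = 292.95.
Real GDP 2018 = 479.2 / 1.417 = 338.18.
Real growth = 338.18 / 292.95 − 1 = 0.1544.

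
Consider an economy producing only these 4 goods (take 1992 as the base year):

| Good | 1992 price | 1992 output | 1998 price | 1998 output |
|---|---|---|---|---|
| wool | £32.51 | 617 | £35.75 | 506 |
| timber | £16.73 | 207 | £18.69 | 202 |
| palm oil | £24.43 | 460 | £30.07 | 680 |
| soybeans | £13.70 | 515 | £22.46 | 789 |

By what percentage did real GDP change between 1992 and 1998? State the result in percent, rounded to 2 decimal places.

13.00%

Real GDP 1992 = Nominal GDP 1992 = 32.51·617 + 16.73·207 + 24.43·460 + 13.70·515 = 41815.08.
Real GDP 1998 (at 1992 prices) = 32.51·506 + 16.73·202 + 24.43·680 + 13.70·789 = 47251.22.
Real growth = 47251.22/41815.08 − 1 = 0.1300.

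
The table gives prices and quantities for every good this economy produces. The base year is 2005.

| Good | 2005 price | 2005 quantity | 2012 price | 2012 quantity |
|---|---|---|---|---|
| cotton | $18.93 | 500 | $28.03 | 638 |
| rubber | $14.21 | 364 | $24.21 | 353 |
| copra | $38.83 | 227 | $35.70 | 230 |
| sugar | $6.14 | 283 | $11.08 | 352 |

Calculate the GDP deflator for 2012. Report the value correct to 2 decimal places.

136.74

Nominal GDP 2012 = 28.03·638 + 24.21·353 + 35.70·230 + 11.08·352 = 38540.43.
Real GDP 2012 (at 2005 prices) = 18.93·638 + 14.21·353 + 38.83·230 + 6.14·352 = 28185.65.
Deflator = Nominal/Real × 100 = 38540.43/28185.65 × 100 = 136.738.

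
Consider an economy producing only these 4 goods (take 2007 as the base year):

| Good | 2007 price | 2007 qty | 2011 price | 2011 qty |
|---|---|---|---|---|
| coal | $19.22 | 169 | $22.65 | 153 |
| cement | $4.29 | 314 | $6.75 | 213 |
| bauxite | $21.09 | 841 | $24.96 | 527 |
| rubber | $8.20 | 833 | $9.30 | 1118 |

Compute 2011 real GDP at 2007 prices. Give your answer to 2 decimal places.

$24136.46

Real GDP 2011 = Σ (p_2007 × q_2011) = 19.22·153 + 4.29·213 + 21.09·527 + 8.20·1118 = 24136.46.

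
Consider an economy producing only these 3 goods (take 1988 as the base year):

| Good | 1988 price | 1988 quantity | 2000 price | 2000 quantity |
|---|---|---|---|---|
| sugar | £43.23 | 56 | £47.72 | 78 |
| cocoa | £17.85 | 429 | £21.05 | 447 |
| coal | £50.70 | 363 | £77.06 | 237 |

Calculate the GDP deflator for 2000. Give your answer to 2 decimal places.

134.36

Nominal GDP 2000 = 47.72·78 + 21.05·447 + 77.06·237 = 31394.73.
Real GDP 2000 (at 1988 prices) = 43.23·78 + 17.85·447 + 50.70·237 = 23366.79.
Deflator = Nominal/Real × 100 = 31394.73/23366.79 × 100 = 134.356.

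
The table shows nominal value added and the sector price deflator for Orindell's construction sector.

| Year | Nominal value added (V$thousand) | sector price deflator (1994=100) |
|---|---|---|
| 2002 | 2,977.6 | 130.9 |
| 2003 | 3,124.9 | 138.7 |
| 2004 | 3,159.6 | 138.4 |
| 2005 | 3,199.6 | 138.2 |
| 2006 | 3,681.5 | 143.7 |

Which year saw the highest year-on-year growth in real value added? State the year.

2003: real = 3124.9/1.387 = 2252.99; growth vs 2002 (2274.71) = -0.95%.
2004: real = 3159.6/1.384 = 2282.95; growth vs 2003 (2252.99) = 1.33%.
2005: real = 3199.6/1.382 = 2315.20; growth vs 2004 (2282.95) = 1.41%.
2006: real = 3681.5/1.437 = 2561.93; growth vs 2005 (2315.20) = 10.66%.

2006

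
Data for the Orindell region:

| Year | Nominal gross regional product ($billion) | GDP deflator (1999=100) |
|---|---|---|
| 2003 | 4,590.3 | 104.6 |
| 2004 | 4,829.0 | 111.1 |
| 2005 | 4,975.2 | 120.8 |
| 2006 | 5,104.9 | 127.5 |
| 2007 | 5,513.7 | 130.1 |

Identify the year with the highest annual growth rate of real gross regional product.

2004: real = 4829.0/1.111 = 4346.53; growth vs 2003 (4388.43) = -0.95%.
2005: real = 4975.2/1.208 = 4118.54; growth vs 2004 (4346.53) = -5.25%.
2006: real = 5104.9/1.275 = 4003.84; growth vs 2005 (4118.54) = -2.78%.
2007: real = 5513.7/1.301 = 4238.05; growth vs 2006 (4003.84) = 5.85%.

2007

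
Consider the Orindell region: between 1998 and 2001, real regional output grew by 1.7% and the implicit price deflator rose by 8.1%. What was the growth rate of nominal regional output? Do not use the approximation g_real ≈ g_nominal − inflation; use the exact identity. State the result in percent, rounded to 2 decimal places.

9.94%

(1 + g_nom) = (1 + g_real)(1 + π) = 1.0170 × 1.0810 = 1.09938.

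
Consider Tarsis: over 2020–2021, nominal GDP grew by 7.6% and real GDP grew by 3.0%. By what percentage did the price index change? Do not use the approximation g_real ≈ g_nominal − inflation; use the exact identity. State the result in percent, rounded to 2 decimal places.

(1 + g_nom) = (1 + g_real)(1 + π), so π = 1.0760 / 1.0300 − 1 = 0.04466.

4.47%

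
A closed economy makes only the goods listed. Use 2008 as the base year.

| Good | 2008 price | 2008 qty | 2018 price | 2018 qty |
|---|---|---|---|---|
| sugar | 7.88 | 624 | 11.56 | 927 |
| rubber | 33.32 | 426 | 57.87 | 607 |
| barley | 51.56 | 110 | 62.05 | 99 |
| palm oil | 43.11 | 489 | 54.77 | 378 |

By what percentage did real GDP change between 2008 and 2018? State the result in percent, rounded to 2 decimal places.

6.69%

Real GDP 2008 = Nominal GDP 2008 = 7.88·624 + 33.32·426 + 51.56·110 + 43.11·489 = 45863.83.
Real GDP 2018 (at 2008 prices) = 7.88·927 + 33.32·607 + 51.56·99 + 43.11·378 = 48930.02.
Real growth = 48930.02/45863.83 − 1 = 0.0669.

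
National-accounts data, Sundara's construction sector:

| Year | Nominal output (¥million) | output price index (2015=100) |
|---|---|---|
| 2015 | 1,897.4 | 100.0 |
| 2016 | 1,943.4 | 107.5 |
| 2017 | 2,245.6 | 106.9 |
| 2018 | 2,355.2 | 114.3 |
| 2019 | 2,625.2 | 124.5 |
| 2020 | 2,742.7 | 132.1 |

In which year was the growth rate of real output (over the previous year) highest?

2017

2016: real = 1943.4/1.075 = 1807.81; growth vs 2015 (1897.40) = -4.72%.
2017: real = 2245.6/1.069 = 2100.65; growth vs 2016 (1807.81) = 16.20%.
2018: real = 2355.2/1.143 = 2060.54; growth vs 2017 (2100.65) = -1.91%.
2019: real = 2625.2/1.245 = 2108.59; growth vs 2018 (2060.54) = 2.33%.
2020: real = 2742.7/1.321 = 2076.23; growth vs 2019 (2108.59) = -1.53%.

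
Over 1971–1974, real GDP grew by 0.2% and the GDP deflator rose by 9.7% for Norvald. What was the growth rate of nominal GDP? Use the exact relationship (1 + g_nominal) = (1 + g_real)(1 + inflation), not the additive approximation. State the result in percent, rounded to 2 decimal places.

(1 + g_nom) = (1 + g_real)(1 + π) = 1.0020 × 1.0970 = 1.09919.

9.92%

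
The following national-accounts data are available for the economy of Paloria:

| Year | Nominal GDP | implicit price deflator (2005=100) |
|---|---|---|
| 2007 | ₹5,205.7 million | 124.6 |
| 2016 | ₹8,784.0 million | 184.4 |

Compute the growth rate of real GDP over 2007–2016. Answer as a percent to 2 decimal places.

14.02%

Real GDP 2007 = 5205.7 / 1.246 = 4177.93.
Real GDP 2016 = 8784.0 / 1.844 = 4763.56.
Real growth = 4763.56 / 4177.93 − 1 = 0.1402.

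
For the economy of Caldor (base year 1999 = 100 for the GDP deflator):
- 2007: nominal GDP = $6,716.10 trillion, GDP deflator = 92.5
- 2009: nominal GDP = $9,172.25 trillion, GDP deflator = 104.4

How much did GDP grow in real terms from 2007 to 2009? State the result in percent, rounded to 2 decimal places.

21.00%

Deflate each year: 2007 → 6716.10/0.925 = 7260.65; 2009 → 9172.25/1.044 = 8785.68.
So real GDP changed by 8785.68/7260.65 − 1 = 0.2100, i.e. 21.00%.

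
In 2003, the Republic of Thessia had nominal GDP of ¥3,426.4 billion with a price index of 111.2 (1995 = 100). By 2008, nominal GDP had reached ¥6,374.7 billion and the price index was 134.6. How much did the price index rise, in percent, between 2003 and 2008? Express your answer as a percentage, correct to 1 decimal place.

21.0%

Price-level change = 134.6 / 111.2 − 1 = 0.2104.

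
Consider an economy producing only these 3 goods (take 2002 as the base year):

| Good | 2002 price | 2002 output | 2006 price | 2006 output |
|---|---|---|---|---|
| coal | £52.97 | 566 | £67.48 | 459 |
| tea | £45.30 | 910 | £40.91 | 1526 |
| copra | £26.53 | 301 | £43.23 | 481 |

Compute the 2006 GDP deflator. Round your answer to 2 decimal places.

Nominal GDP 2006 = 67.48·459 + 40.91·1526 + 43.23·481 = 114195.61.
Real GDP 2006 (at 2002 prices) = 52.97·459 + 45.30·1526 + 26.53·481 = 106201.96.
Deflator = Nominal/Real × 100 = 114195.61/106201.96 × 100 = 107.527.

107.53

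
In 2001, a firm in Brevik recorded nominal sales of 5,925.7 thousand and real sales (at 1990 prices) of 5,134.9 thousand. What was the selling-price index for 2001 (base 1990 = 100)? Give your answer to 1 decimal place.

selling-price index = (Nominal / Real) × 100 = 5925.7 / 5134.9 × 100 = 115.40.

115.4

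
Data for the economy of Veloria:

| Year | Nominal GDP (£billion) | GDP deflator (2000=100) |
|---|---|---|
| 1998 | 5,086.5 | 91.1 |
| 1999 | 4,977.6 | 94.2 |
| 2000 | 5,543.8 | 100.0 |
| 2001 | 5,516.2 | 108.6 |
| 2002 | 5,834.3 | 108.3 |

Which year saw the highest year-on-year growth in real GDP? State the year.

1999: real = 4977.6/0.942 = 5284.08; growth vs 1998 (5583.42) = -5.36%.
2000: real = 5543.8/1.000 = 5543.80; growth vs 1999 (5284.08) = 4.92%.
2001: real = 5516.2/1.086 = 5079.37; growth vs 2000 (5543.80) = -8.38%.
2002: real = 5834.3/1.083 = 5387.17; growth vs 2001 (5079.37) = 6.06%.

2002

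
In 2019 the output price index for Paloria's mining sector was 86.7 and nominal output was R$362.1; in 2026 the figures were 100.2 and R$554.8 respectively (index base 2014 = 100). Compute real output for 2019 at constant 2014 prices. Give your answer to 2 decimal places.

Real output = Nominal / (output price index/100) = 362.1 / 0.867 = 417.65.

R$417.65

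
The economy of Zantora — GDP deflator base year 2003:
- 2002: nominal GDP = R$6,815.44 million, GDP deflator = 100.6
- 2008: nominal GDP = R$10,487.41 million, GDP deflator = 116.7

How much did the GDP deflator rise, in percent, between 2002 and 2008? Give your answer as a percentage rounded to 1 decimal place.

Price-level change = 116.7 / 100.6 − 1 = 0.1600.

16.0%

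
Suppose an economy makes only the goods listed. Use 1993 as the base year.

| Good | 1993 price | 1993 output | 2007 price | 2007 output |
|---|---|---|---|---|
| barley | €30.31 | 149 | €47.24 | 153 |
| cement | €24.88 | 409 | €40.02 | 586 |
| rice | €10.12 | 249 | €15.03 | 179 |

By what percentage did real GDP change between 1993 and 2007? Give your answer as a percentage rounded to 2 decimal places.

Real GDP 1993 = Nominal GDP 1993 = 30.31·149 + 24.88·409 + 10.12·249 = 17211.99.
Real GDP 2007 (at 1993 prices) = 30.31·153 + 24.88·586 + 10.12·179 = 21028.59.
Real growth = 21028.59/17211.99 − 1 = 0.2217.

22.17%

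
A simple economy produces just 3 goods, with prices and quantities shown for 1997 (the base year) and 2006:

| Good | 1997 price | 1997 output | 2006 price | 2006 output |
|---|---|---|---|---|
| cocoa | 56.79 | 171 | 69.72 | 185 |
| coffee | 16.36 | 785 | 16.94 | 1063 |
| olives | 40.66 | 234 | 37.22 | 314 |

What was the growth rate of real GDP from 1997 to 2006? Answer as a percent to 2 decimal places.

Real GDP 1997 = Nominal GDP 1997 = 56.79·171 + 16.36·785 + 40.66·234 = 32068.13.
Real GDP 2006 (at 1997 prices) = 56.79·185 + 16.36·1063 + 40.66·314 = 40664.07.
Real growth = 40664.07/32068.13 − 1 = 0.2681.

26.81%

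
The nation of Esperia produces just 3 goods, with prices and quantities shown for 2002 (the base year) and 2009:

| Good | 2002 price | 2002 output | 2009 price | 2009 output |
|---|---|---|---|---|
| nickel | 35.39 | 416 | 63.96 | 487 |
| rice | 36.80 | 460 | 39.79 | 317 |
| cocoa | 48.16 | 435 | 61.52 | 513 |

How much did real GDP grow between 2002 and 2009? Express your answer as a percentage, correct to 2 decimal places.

Real GDP 2002 = Nominal GDP 2002 = 35.39·416 + 36.80·460 + 48.16·435 = 52599.84.
Real GDP 2009 (at 2002 prices) = 35.39·487 + 36.80·317 + 48.16·513 = 53606.61.
Real growth = 53606.61/52599.84 − 1 = 0.0191.

1.91%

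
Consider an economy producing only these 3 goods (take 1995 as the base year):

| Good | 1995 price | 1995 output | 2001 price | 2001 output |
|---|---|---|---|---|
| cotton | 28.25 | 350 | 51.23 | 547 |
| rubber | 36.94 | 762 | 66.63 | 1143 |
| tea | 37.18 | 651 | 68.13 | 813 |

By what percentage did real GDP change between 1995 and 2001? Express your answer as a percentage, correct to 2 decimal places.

41.23%

Real GDP 1995 = Nominal GDP 1995 = 28.25·350 + 36.94·762 + 37.18·651 = 62239.96.
Real GDP 2001 (at 1995 prices) = 28.25·547 + 36.94·1143 + 37.18·813 = 87902.51.
Real growth = 87902.51/62239.96 − 1 = 0.4123.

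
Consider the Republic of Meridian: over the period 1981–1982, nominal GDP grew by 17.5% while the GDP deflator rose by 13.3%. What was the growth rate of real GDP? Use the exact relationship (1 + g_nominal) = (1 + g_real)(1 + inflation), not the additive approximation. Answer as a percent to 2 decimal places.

3.71%

(1 + g_nom) = (1 + g_real)(1 + π), so g_real = 1.1750 / 1.1330 − 1 = 0.03707.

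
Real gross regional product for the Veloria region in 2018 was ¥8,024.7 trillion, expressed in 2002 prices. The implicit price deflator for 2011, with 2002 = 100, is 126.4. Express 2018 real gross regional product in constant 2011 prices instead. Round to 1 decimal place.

Real gross regional product in 2011 prices = Real gross regional product in 2002 prices × (P_2011/P_2002) = 8024.7 × 1.264 = 10143.22.

¥10,143.2 trillion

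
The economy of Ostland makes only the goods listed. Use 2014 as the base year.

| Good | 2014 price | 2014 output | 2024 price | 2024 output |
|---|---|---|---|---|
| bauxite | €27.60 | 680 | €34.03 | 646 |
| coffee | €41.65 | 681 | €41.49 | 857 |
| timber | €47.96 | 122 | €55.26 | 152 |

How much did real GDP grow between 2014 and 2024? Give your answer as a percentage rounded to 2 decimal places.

14.78%

Real GDP 2014 = Nominal GDP 2014 = 27.60·680 + 41.65·681 + 47.96·122 = 52982.77.
Real GDP 2024 (at 2014 prices) = 27.60·646 + 41.65·857 + 47.96·152 = 60813.57.
Real growth = 60813.57/52982.77 − 1 = 0.1478.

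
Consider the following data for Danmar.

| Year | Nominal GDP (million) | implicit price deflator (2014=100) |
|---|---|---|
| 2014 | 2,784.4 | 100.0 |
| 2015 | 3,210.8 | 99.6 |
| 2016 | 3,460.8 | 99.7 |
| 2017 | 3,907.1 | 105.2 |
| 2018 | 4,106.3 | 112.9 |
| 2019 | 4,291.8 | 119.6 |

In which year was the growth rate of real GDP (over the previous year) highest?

2015: real = 3210.8/0.996 = 3223.69; growth vs 2014 (2784.40) = 15.78%.
2016: real = 3460.8/0.997 = 3471.21; growth vs 2015 (3223.69) = 7.68%.
2017: real = 3907.1/1.052 = 3713.97; growth vs 2016 (3471.21) = 6.99%.
2018: real = 4106.3/1.129 = 3637.11; growth vs 2017 (3713.97) = -2.07%.
2019: real = 4291.8/1.196 = 3588.46; growth vs 2018 (3637.11) = -1.34%.

2015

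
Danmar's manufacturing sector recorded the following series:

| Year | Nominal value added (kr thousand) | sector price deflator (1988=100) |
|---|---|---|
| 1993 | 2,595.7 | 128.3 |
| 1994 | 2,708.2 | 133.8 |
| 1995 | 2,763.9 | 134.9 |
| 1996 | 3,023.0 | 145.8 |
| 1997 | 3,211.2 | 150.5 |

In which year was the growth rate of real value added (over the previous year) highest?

1997

1994: real = 2708.2/1.338 = 2024.07; growth vs 1993 (2023.15) = 0.05%.
1995: real = 2763.9/1.349 = 2048.85; growth vs 1994 (2024.07) = 1.22%.
1996: real = 3023.0/1.458 = 2073.39; growth vs 1995 (2048.85) = 1.20%.
1997: real = 3211.2/1.505 = 2133.69; growth vs 1996 (2073.39) = 2.91%.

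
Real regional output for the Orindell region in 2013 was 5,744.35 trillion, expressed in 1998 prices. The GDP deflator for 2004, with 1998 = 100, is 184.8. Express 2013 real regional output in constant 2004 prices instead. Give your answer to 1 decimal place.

Real regional output in 2004 prices = Real regional output in 1998 prices × (P_2004/P_1998) = 5744.35 × 1.848 = 10615.56.

10,615.6 trillion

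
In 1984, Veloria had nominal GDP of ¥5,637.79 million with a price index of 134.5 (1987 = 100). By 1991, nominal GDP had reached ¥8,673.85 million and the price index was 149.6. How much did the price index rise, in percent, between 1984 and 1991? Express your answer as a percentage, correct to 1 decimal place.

11.2%

Price-level change = 149.6 / 134.5 − 1 = 0.1123.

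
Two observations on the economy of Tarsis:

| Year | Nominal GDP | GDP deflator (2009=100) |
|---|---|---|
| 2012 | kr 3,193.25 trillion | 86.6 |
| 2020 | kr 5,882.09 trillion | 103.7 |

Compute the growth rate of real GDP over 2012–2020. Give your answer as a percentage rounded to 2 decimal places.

Deflate each year: 2012 → 3193.25/0.866 = 3687.36; 2020 → 5882.09/1.037 = 5672.22.
So real GDP changed by 5672.22/3687.36 − 1 = 0.5383, i.e. 53.83%.

53.83%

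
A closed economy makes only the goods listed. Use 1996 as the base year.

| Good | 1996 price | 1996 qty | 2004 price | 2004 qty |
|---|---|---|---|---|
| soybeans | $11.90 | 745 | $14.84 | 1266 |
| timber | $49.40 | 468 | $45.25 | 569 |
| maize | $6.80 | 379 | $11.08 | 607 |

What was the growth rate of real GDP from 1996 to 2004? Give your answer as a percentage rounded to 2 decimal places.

36.86%

Real GDP 1996 = Nominal GDP 1996 = 11.90·745 + 49.40·468 + 6.80·379 = 34561.90.
Real GDP 2004 (at 1996 prices) = 11.90·1266 + 49.40·569 + 6.80·607 = 47301.60.
Real growth = 47301.60/34561.90 − 1 = 0.3686.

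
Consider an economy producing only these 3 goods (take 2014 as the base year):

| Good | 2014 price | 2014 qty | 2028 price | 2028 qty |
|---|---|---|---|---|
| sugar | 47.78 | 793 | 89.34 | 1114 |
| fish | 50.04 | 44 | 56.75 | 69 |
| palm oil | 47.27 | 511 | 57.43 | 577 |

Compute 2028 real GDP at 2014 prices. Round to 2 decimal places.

83954.47

Real GDP 2028 = Σ (p_2014 × q_2028) = 47.78·1114 + 50.04·69 + 47.27·577 = 83954.47.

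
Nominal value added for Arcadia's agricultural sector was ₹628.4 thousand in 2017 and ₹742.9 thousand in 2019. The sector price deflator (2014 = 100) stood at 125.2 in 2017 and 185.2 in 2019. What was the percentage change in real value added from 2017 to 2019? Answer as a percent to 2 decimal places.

Deflate each year: 2017 → 628.4/1.252 = 501.92; 2019 → 742.9/1.852 = 401.13.
So real value added changed by 401.13/501.92 − 1 = -0.2008, i.e. -20.08%.

-20.08%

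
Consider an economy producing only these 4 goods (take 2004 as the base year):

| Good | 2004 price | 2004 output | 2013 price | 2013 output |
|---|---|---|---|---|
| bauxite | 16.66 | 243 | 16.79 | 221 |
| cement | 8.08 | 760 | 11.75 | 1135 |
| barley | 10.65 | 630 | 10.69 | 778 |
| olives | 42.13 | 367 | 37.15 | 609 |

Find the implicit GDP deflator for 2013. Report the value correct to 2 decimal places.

Nominal GDP 2013 = 16.79·221 + 11.75·1135 + 10.69·778 + 37.15·609 = 47988.01.
Real GDP 2013 (at 2004 prices) = 16.66·221 + 8.08·1135 + 10.65·778 + 42.13·609 = 46795.53.
Deflator = Nominal/Real × 100 = 47988.01/46795.53 × 100 = 102.548.

102.55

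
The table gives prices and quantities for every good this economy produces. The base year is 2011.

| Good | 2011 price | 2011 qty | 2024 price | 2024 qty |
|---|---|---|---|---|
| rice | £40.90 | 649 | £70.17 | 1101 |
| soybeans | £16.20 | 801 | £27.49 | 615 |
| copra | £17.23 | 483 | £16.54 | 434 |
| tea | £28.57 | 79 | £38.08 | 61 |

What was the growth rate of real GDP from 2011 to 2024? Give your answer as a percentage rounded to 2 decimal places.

28.17%

Real GDP 2011 = Nominal GDP 2011 = 40.90·649 + 16.20·801 + 17.23·483 + 28.57·79 = 50099.42.
Real GDP 2024 (at 2011 prices) = 40.90·1101 + 16.20·615 + 17.23·434 + 28.57·61 = 64214.49.
Real growth = 64214.49/50099.42 − 1 = 0.2817.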